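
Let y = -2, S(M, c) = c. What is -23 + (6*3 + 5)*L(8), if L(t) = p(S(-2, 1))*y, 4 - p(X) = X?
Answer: -161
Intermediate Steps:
p(X) = 4 - X
L(t) = -6 (L(t) = (4 - 1*1)*(-2) = (4 - 1)*(-2) = 3*(-2) = -6)
-23 + (6*3 + 5)*L(8) = -23 + (6*3 + 5)*(-6) = -23 + (18 + 5)*(-6) = -23 + 23*(-6) = -23 - 138 = -161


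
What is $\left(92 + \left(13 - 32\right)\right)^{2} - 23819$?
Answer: $-18490$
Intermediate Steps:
$\left(92 + \left(13 - 32\right)\right)^{2} - 23819 = \left(92 - 19\right)^{2} - 23819 = 73^{2} - 23819 = 5329 - 23819 = -18490$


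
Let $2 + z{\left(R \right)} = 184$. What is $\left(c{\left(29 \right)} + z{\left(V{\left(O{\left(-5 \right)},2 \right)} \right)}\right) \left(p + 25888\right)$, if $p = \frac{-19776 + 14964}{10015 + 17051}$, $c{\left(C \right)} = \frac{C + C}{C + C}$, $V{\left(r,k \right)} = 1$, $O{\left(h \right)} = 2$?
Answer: $\frac{21370733778}{4511} \approx 4.7375 \cdot 10^{6}$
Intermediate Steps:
$z{\left(R \right)} = 182$ ($z{\left(R \right)} = -2 + 184 = 182$)
$c{\left(C \right)} = 1$ ($c{\left(C \right)} = \frac{2 C}{2 C} = 2 C \frac{1}{2 C} = 1$)
$p = - \frac{802}{4511}$ ($p = - \frac{4812}{27066} = \left(-4812\right) \frac{1}{27066} = - \frac{802}{4511} \approx -0.17779$)
$\left(c{\left(29 \right)} + z{\left(V{\left(O{\left(-5 \right)},2 \right)} \right)}\right) \left(p + 25888\right) = \left(1 + 182\right) \left(- \frac{802}{4511} + 25888\right) = 183 \cdot \frac{116779966}{4511} = \frac{21370733778}{4511}$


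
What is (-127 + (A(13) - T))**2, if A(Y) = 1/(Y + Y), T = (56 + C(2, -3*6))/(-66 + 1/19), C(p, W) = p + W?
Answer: 16944691330449/1061326084 ≈ 15966.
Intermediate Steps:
C(p, W) = W + p
T = -760/1253 (T = (56 + (-3*6 + 2))/(-66 + 1/19) = (56 + (-18 + 2))/(-66 + 1/19) = (56 - 16)/(-1253/19) = 40*(-19/1253) = -760/1253 ≈ -0.60654)
A(Y) = 1/(2*Y)
(-127 + (A(13) - T))**2 = (-127 + ((1/2)/13 - 1*(-760/1253)))**2 = (-127 + ((1/2)*(1/13) + 760/1253))**2 = (-127 + (1/26 + 760/1253))**2 = (-127 + 21013/32578)**2 = (-4116393/32578)**2 = 16944691330449/1061326084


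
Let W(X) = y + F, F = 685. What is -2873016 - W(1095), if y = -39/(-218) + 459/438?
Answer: -22866048619/7957 ≈ -2.8737e+6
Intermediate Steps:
y = 9762/7957 (y = -39*(-1/218) + 459*(1/438) = 39/218 + 153/146 = 9762/7957 ≈ 1.2268)
W(X) = 5460307/7957 (W(X) = 9762/7957 + 685 = 5460307/7957)
-2873016 - W(1095) = -2873016 - 1*5460307/7957 = -2873016 - 5460307/7957 = -22866048619/7957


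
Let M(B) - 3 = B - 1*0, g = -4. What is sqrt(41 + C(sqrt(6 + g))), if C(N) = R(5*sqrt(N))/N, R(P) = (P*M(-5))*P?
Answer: 3*I ≈ 3.0*I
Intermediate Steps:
M(B) = 3 + B (M(B) = 3 + (B - 1*0) = 3 + (B + 0) = 3 + B)
R(P) = -2*P**2 (R(P) = (P*(3 - 5))*P = (P*(-2))*P = (-2*P)*P = -2*P**2)
C(N) = -50 (C(N) = (-2*25*N)/N = (-50*N)/N = -50)
sqrt(41 + C(sqrt(6 + g))) = sqrt(41 - 50) = sqrt(-9) = 3*I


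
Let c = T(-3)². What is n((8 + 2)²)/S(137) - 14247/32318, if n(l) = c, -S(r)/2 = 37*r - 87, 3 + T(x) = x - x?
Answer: -71123985/161008276 ≈ -0.44174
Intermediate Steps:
T(x) = -3 (T(x) = -3 + (x - x) = -3 + 0 = -3)
S(r) = 174 - 74*r (S(r) = -2*(37*r - 87) = -2*(-87 + 37*r) = 174 - 74*r)
c = 9 (c = (-3)² = 9)
n(l) = 9
n((8 + 2)²)/S(137) - 14247/32318 = 9/(174 - 74*137) - 14247/32318 = 9/(174 - 10138) - 14247*1/32318 = 9/(-9964) - 14247/32318 = 9*(-1/9964) - 14247/32318 = -9/9964 - 14247/32318 = -71123985/161008276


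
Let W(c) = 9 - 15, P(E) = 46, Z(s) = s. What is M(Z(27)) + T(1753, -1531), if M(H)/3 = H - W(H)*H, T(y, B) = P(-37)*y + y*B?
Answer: -2602638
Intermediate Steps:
W(c) = -6
T(y, B) = 46*y + B*y (T(y, B) = 46*y + y*B = 46*y + B*y)
M(H) = 21*H (M(H) = 3*(H - (-6)*H) = 3*(H + 6*H) = 3*(7*H) = 21*H)
M(Z(27)) + T(1753, -1531) = 21*27 + 1753*(46 - 1531) = 567 + 1753*(-1485) = 567 - 2603205 = -2602638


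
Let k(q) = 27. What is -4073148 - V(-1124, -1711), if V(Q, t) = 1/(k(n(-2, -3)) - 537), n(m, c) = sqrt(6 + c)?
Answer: -2077305479/510 ≈ -4.0731e+6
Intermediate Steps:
V(Q, t) = -1/510 (V(Q, t) = 1/(27 - 537) = 1/(-510) = -1/510)
-4073148 - V(-1124, -1711) = -4073148 - 1*(-1/510) = -4073148 + 1/510 = -2077305479/510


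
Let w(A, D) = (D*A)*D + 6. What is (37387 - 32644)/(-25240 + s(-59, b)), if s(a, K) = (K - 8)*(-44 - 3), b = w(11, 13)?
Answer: -4743/112519 ≈ -0.042153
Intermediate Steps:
w(A, D) = 6 + A*D**2 (w(A, D) = (A*D)*D + 6 = A*D**2 + 6 = 6 + A*D**2)
b = 1865 (b = 6 + 11*13**2 = 6 + 11*169 = 6 + 1859 = 1865)
s(a, K) = 376 - 47*K (s(a, K) = (-8 + K)*(-47) = 376 - 47*K)
(37387 - 32644)/(-25240 + s(-59, b)) = (37387 - 32644)/(-25240 + (376 - 47*1865)) = 4743/(-25240 + (376 - 87655)) = 4743/(-25240 - 87279) = 4743/(-112519) = 4743*(-1/112519) = -4743/112519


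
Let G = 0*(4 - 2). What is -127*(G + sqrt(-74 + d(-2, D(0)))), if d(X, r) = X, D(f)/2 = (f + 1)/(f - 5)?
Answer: -254*I*sqrt(19) ≈ -1107.2*I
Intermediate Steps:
D(f) = 2*(1 + f)/(-5 + f) (D(f) = 2*((f + 1)/(f - 5)) = 2*((1 + f)/(-5 + f)) = 2*(1 + f)/(-5 + f))
G = 0 (G = 0*2 = 0)
-127*(G + sqrt(-74 + d(-2, D(0)))) = -127*(0 + sqrt(-74 - 2)) = -127*(0 + sqrt(-76)) = -127*(0 + 2*I*sqrt(19)) = -254*I*sqrt(19)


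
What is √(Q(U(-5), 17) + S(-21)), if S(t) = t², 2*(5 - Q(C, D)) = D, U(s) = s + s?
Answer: 5*√70/2 ≈ 20.917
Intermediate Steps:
U(s) = 2*s
Q(C, D) = 5 - D/2
√(Q(U(-5), 17) + S(-21)) = √((5 - ½*17) + (-21)²) = √((5 - 17/2) + 441) = √(-7/2 + 441) = √(875/2) = 5*√70/2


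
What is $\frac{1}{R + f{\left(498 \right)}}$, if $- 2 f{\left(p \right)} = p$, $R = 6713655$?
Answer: $\frac{1}{6713406} \approx 1.4896 \cdot 10^{-7}$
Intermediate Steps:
$f{\left(p \right)} = - \frac{p}{2}$
$\frac{1}{R + f{\left(498 \right)}} = \frac{1}{6713655 - 249} = \frac{1}{6713406}$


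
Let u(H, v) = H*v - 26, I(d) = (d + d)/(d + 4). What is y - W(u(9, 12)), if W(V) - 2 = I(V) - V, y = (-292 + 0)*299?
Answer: -3750886/43 ≈ -87230.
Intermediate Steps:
y = -87308 (y = -292*299 = -87308)
I(d) = 2*d/(4 + d) (I(d) = (2*d)/(4 + d) = 2*d/(4 + d))
u(H, v) = -26 + H*v
W(V) = 2 - V + 2*V/(4 + V) (W(V) = 2 + (2*V/(4 + V) - V) = 2 + (-V + 2*V/(4 + V)) = 2 - V + 2*V/(4 + V))
y - W(u(9, 12)) = -87308 - (8 - (-26 + 9*12)²)/(4 + (-26 + 9*12)) = -87308 - (8 - (-26 + 108)²)/(4 + (-26 + 108)) = -87308 - (8 - 1*82²)/(4 + 82) = -87308 - (8 - 1*6724)/86 = -87308 - (8 - 6724)/86 = -87308 - (-6716)/86 = -87308 - 1*(-3358/43) = -87308 + 3358/43 = -3750886/43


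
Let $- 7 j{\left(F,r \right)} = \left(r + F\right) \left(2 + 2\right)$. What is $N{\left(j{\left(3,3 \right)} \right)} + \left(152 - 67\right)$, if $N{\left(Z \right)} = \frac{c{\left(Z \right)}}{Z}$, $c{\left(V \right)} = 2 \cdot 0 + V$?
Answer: $86$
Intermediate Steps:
$c{\left(V \right)} = V$ ($c{\left(V \right)} = 0 + V = V$)
$j{\left(F,r \right)} = - \frac{4 F}{7} - \frac{4 r}{7}$ ($j{\left(F,r \right)} = - \frac{\left(r + F\right) \left(2 + 2\right)}{7} = - \frac{\left(F + r\right) 4}{7} = - \frac{4 F + 4 r}{7} = - \frac{4 F}{7} - \frac{4 r}{7}$)
$N{\left(Z \right)} = 1$ ($N{\left(Z \right)} = \frac{Z}{Z} = 1$)
$N{\left(j{\left(3,3 \right)} \right)} + \left(152 - 67\right) = 1 + \left(152 - 67\right) = 1 + 85 = 86$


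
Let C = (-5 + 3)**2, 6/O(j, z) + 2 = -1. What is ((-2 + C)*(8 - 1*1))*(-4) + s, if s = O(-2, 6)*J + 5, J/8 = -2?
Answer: -19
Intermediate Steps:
J = -16 (J = 8*(-2) = -16)
O(j, z) = -2 (O(j, z) = 6/(-2 - 1) = 6/(-3) = 6*(-1/3) = -2)
C = 4 (C = (-2)**2 = 4)
s = 37 (s = -2*(-16) + 5 = 32 + 5 = 37)
((-2 + C)*(8 - 1*1))*(-4) + s = ((-2 + 4)*(8 - 1*1))*(-4) + 37 = (2*(8 - 1))*(-4) + 37 = (2*7)*(-4) + 37 = 14*(-4) + 37 = -56 + 37 = -19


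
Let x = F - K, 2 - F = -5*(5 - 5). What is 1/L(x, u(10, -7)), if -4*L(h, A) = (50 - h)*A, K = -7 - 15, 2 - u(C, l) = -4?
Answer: -1/39 ≈ -0.025641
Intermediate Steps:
u(C, l) = 6 (u(C, l) = 2 - 1*(-4) = 2 + 4 = 6)
F = 2 (F = 2 - (-5)*(5 - 5) = 2 - (-5)*0 = 2 - 1*0 = 2 + 0 = 2)
K = -22
x = 24 (x = 2 - 1*(-22) = 2 + 22 = 24)
L(h, A) = -A*(50 - h)/4 (L(h, A) = -(50 - h)*A/4 = -A*(50 - h)/4)
1/L(x, u(10, -7)) = 1/((¼)*6*(-50 + 24)) = 1/((¼)*6*(-26)) = 1/(-39) = -1/39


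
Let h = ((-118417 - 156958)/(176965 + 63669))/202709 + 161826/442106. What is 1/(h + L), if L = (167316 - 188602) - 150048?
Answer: -1540381856961974/263919221256685628587 ≈ -5.8366e-6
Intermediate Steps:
h = 563824037224729/1540381856961974 (h = -275375/240634*(1/202709) + 161826*(1/442106) = -275375*1/240634*(1/202709) + 11559/31579 = -275375/240634*1/202709 + 11559/31579 = -275375/48778677506 + 11559/31579 = 563824037224729/1540381856961974 ≈ 0.36603)
L = -171334 (L = -21286 - 150048 = -171334)
1/(h + L) = 1/(563824037224729/1540381856961974 - 171334) = 1/(-263919221256685628587/1540381856961974) = -1540381856961974/263919221256685628587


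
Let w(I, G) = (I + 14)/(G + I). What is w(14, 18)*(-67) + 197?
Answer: 1107/8 ≈ 138.38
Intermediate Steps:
w(I, G) = (14 + I)/(G + I)
w(14, 18)*(-67) + 197 = ((14 + 14)/(18 + 14))*(-67) + 197 = (28/32)*(-67) + 197 = ((1/32)*28)*(-67) + 197 = (7/8)*(-67) + 197 = -469/8 + 197 = 1107/8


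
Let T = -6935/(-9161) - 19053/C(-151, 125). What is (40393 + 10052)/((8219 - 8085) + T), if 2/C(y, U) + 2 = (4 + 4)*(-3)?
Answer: 154042215/756771146 ≈ 0.20355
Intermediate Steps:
C(y, U) = -1/13 (C(y, U) = 2/(-2 + (4 + 4)*(-3)) = 2/(-2 + 8*(-3)) = 2/(-2 - 24) = 2/(-26) = 2*(-1/26) = -1/13)
T = 2269085864/9161 (T = -6935/(-9161) - 19053/(-1/13) = -6935*(-1/9161) - 19053*(-13) = 6935/9161 + 247689 = 2269085864/9161 ≈ 2.4769e+5)
(40393 + 10052)/((8219 - 8085) + T) = (40393 + 10052)/((8219 - 8085) + 2269085864/9161) = 50445/(134 + 2269085864/9161) = 50445/(2270313438/9161) = 50445*(9161/2270313438) = 154042215/756771146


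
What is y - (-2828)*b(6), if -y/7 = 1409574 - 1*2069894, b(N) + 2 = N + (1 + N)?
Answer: 4653348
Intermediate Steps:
b(N) = -1 + 2*N (b(N) = -2 + (N + (1 + N)) = -2 + (1 + 2*N) = -1 + 2*N)
y = 4622240 (y = -7*(1409574 - 1*2069894) = -7*(1409574 - 2069894) = -7*(-660320) = 4622240)
y - (-2828)*b(6) = 4622240 - (-2828)*(-1 + 2*6) = 4622240 - (-2828)*(-1 + 12) = 4622240 - (-2828)*11 = 4622240 - 1*(-31108) = 4622240 + 31108 = 4653348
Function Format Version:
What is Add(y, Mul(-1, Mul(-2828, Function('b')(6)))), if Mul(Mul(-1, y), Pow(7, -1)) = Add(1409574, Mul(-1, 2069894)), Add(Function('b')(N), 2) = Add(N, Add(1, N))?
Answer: 4653348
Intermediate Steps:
Function('b')(N) = Add(-1, Mul(2, N)) (Function('b')(N) = Add(-2, Add(N, Add(1, N))) = Add(-2, Add(1, Mul(2, N))) = Add(-1, Mul(2, N)))
y = 4622240 (y = Mul(-7, Add(1409574, Mul(-1, 2069894))) = Mul(-7, Add(1409574, -2069894)) = Mul(-7, -660320) = 4622240)
Add(y, Mul(-1, Mul(-2828, Function('b')(6)))) = Add(4622240, Mul(-1, Mul(-2828, Add(-1, Mul(2, 6))))) = Add(4622240, Mul(-1, Mul(-2828, Add(-1, 12)))) = Add(4622240, Mul(-1, Mul(-2828, 11))) = Add(4622240, Mul(-1, -31108)) = Add(4622240, 31108) = 4653348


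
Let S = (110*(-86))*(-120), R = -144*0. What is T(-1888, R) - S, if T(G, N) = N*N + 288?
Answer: -1134912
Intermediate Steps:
R = 0
T(G, N) = 288 + N² (T(G, N) = N² + 288 = 288 + N²)
S = 1135200 (S = -9460*(-120) = 1135200)
T(-1888, R) - S = (288 + 0²) - 1*1135200 = (288 + 0) - 1135200 = 288 - 1135200 = -1134912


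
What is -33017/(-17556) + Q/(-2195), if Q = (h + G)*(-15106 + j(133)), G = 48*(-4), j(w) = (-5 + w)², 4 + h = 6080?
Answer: -131944293797/38535420 ≈ -3424.0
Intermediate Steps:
h = 6076 (h = -4 + 6080 = 6076)
G = -192
Q = 7519752 (Q = (6076 - 192)*(-15106 + (-5 + 133)²) = 5884*(-15106 + 128²) = 5884*(-15106 + 16384) = 5884*1278 = 7519752)
-33017/(-17556) + Q/(-2195) = -33017/(-17556) + 7519752/(-2195) = -33017*(-1/17556) + 7519752*(-1/2195) = 33017/17556 - 7519752/2195 = -131944293797/38535420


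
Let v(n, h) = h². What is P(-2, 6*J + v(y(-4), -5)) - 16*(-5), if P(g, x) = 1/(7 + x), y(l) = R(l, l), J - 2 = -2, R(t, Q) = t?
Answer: 2561/32 ≈ 80.031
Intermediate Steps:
J = 0 (J = 2 - 2 = 0)
y(l) = l
P(-2, 6*J + v(y(-4), -5)) - 16*(-5) = 1/(7 + (6*0 + (-5)²)) - 16*(-5) = 1/(7 + (0 + 25)) + 80 = 1/(7 + 25) + 80 = 1/32 + 80 = 2561/32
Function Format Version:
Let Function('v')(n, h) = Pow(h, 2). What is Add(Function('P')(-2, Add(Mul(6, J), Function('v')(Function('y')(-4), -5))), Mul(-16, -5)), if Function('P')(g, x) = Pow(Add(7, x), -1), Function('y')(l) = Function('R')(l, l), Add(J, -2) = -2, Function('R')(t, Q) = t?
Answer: Rational(2561, 32) ≈ 80.031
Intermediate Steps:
J = 0 (J = Add(2, -2) = 0)
Function('y')(l) = l
Add(Function('P')(-2, Add(Mul(6, J), Function('v')(Function('y')(-4), -5))), Mul(-16, -5)) = Add(Pow(Add(7, Add(Mul(6, 0), Pow(-5, 2))), -1), Mul(-16, -5)) = Add(Pow(Add(7, Add(0, 25)), -1), 80) = Add(Pow(Add(7, 25), -1), 80) = Add(Pow(32, -1), 80) = Add(Rational(1, 32), 80) = Rational(2561, 32)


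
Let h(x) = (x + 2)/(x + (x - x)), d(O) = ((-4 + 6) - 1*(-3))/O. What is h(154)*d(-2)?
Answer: -195/77 ≈ -2.5325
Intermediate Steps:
d(O) = 5/O (d(O) = (2 + 3)/O = 5/O)
h(x) = (2 + x)/x (h(x) = (2 + x)/(x + 0) = (2 + x)/x)
h(154)*d(-2) = ((2 + 154)/154)*(5/(-2)) = ((1/154)*156)*(5*(-½)) = (78/77)*(-5/2) = -195/77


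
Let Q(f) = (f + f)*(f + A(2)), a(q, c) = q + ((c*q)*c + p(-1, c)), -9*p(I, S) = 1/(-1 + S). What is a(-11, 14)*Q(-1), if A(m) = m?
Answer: 507080/117 ≈ 4334.0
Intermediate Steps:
p(I, S) = -1/(9*(-1 + S))
a(q, c) = q - 1/(-9 + 9*c) + q*c² (a(q, c) = q + ((c*q)*c - 1/(-9 + 9*c)) = q + (q*c² - 1/(-9 + 9*c)) = q + (-1/(-9 + 9*c) + q*c²) = q - 1/(-9 + 9*c) + q*c²)
Q(f) = 2*f*(2 + f) (Q(f) = (f + f)*(f + 2) = (2*f)*(2 + f) = 2*f*(2 + f))
a(-11, 14)*Q(-1) = ((-⅑ - 11*(1 + 14²)*(-1 + 14))/(-1 + 14))*(2*(-1)*(2 - 1)) = ((-⅑ - 11*(1 + 196)*13)/13)*(2*(-1)*1) = ((-⅑ - 11*197*13)/13)*(-2) = ((-⅑ - 28171)/13)*(-2) = ((1/13)*(-253540/9))*(-2) = -253540/117*(-2) = 507080/117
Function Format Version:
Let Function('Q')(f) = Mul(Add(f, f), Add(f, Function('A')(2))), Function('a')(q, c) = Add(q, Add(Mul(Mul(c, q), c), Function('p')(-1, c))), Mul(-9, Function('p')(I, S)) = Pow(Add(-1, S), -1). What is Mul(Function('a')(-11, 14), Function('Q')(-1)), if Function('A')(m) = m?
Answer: Rational(507080, 117) ≈ 4334.0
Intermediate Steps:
Function('p')(I, S) = Mul(Rational(-1, 9), Pow(Add(-1, S), -1))
Function('a')(q, c) = Add(q, Mul(-1, Pow(Add(-9, Mul(9, c)), -1)), Mul(q, Pow(c, 2))) (Function('a')(q, c) = Add(q, Add(Mul(Mul(c, q), c), Mul(-1, Pow(Add(-9, Mul(9, c)), -1)))) = Add(q, Add(Mul(q, Pow(c, 2)), Mul(-1, Pow(Add(-9, Mul(9, c)), -1)))) = Add(q, Add(Mul(-1, Pow(Add(-9, Mul(9, c)), -1)), Mul(q, Pow(c, 2)))) = Add(q, Mul(-1, Pow(Add(-9, Mul(9, c)), -1)), Mul(q, Pow(c, 2))))
Function('Q')(f) = Mul(2, f, Add(2, f)) (Function('Q')(f) = Mul(Add(f, f), Add(f, 2)) = Mul(Mul(2, f), Add(2, f)) = Mul(2, f, Add(2, f)))
Mul(Function('a')(-11, 14), Function('Q')(-1)) = Mul(Mul(Pow(Add(-1, 14), -1), Add(Rational(-1, 9), Mul(-11, Add(1, Pow(14, 2)), Add(-1, 14)))), Mul(2, -1, Add(2, -1))) = Mul(Mul(Pow(13, -1), Add(Rational(-1, 9), Mul(-11, Add(1, 196), 13))), Mul(2, -1, 1)) = Mul(Mul(Rational(1, 13), Add(Rational(-1, 9), Mul(-11, 197, 13))), -2) = Mul(Mul(Rational(1, 13), Add(Rational(-1, 9), -28171)), -2) = Mul(Mul(Rational(1, 13), Rational(-253540, 9)), -2) = Mul(Rational(-253540, 117), -2) = Rational(507080, 117)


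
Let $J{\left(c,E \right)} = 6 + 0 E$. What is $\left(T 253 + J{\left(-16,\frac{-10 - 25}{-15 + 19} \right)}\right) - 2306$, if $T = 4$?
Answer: $-1288$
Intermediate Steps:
$J{\left(c,E \right)} = 6$ ($J{\left(c,E \right)} = 6 + 0 = 6$)
$\left(T 253 + J{\left(-16,\frac{-10 - 25}{-15 + 19} \right)}\right) - 2306 = \left(4 \cdot 253 + 6\right) - 2306 = \left(1012 + 6\right) - 2306 = 1018 - 2306 = -1288$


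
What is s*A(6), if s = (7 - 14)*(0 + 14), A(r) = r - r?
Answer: 0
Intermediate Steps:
A(r) = 0
s = -98 (s = -7*14 = -98)
s*A(6) = -98*0 = 0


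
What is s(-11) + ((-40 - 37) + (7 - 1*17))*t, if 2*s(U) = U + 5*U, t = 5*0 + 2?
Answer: -207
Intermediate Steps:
t = 2 (t = 0 + 2 = 2)
s(U) = 3*U (s(U) = (U + 5*U)/2 = (6*U)/2 = 3*U)
s(-11) + ((-40 - 37) + (7 - 1*17))*t = 3*(-11) + ((-40 - 37) + (7 - 1*17))*2 = -33 + (-77 + (7 - 17))*2 = -33 + (-77 - 10)*2 = -33 - 87*2 = -33 - 174 = -207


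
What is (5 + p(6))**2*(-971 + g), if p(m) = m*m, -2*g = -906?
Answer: -870758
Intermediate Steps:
g = 453 (g = -1/2*(-906) = 453)
p(m) = m**2
(5 + p(6))**2*(-971 + g) = (5 + 6**2)**2*(-971 + 453) = (5 + 36)**2*(-518) = 41**2*(-518) = 1681*(-518) = -870758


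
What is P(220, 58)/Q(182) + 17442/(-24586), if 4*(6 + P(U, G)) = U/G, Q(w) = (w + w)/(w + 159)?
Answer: -74334119/13659464 ≈ -5.4419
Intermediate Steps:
Q(w) = 2*w/(159 + w) (Q(w) = (2*w)/(159 + w) = 2*w/(159 + w))
P(U, G) = -6 + U/(4*G) (P(U, G) = -6 + (U/G)/4 = -6 + U/(4*G))
P(220, 58)/Q(182) + 17442/(-24586) = (-6 + (1/4)*220/58)/((2*182/(159 + 182))) + 17442/(-24586) = (-6 + (1/4)*220*(1/58))/((2*182/341)) + 17442*(-1/24586) = (-6 + 55/58)/((2*182*(1/341))) - 459/647 = -293/(58*364/341) - 459/647 = -293/58*341/364 - 459/647 = -99913/21112 - 459/647 = -74334119/13659464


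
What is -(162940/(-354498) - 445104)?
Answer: 78894320366/177249 ≈ 4.4510e+5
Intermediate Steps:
-(162940/(-354498) - 445104) = -(162940*(-1/354498) - 445104) = -(-81470/177249 - 445104) = -1*(-78894320366/177249) = 78894320366/177249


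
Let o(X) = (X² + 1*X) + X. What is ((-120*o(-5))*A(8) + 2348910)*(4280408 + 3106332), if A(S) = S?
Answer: 17244418397400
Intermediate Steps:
o(X) = X² + 2*X (o(X) = (X² + X) + X = (X + X²) + X = X² + 2*X)
((-120*o(-5))*A(8) + 2348910)*(4280408 + 3106332) = (-(-600)*(2 - 5)*8 + 2348910)*(4280408 + 3106332) = (-(-600)*(-3)*8 + 2348910)*7386740 = (-120*15*8 + 2348910)*7386740 = (-1800*8 + 2348910)*7386740 = (-14400 + 2348910)*7386740 = 2334510*7386740 = 17244418397400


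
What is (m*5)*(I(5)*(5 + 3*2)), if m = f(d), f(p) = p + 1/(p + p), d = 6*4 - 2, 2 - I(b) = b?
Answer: -14535/4 ≈ -3633.8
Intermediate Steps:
I(b) = 2 - b
d = 22 (d = 24 - 2 = 22)
f(p) = p + 1/(2*p)
m = 969/44 (m = 22 + (½)/22 = 22 + (½)*(1/22) = 22 + 1/44 = 969/44 ≈ 22.023)
(m*5)*(I(5)*(5 + 3*2)) = ((969/44)*5)*((2 - 1*5)*(5 + 3*2)) = 4845*((2 - 5)*(5 + 6))/44 = 4845*(-3*11)/44 = (4845/44)*(-33) = -14535/4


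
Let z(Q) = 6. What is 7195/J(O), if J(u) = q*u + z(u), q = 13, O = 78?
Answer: 1439/204 ≈ 7.0539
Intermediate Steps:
J(u) = 6 + 13*u (J(u) = 13*u + 6 = 6 + 13*u)
7195/J(O) = 7195/(6 + 13*78) = 7195/(6 + 1014) = 7195/1020 = 7195*(1/1020) = 1439/204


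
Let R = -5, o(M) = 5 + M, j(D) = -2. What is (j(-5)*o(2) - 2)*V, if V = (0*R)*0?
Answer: 0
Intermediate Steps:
V = 0 (V = (0*(-5))*0 = 0*0 = 0)
(j(-5)*o(2) - 2)*V = (-2*(5 + 2) - 2)*0 = (-2*7 - 2)*0 = (-14 - 2)*0 = -16*0 = 0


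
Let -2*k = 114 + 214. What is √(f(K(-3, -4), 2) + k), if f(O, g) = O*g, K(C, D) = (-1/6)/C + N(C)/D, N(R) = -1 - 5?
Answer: 2*I*√362/3 ≈ 12.684*I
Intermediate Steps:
N(R) = -6
K(C, D) = -6/D - 1/(6*C) (K(C, D) = (-1/6)/C - 6/D = (-1*⅙)/C - 6/D = -1/(6*C) - 6/D = -6/D - 1/(6*C))
k = -164 (k = -(114 + 214)/2 = -½*328 = -164)
√(f(K(-3, -4), 2) + k) = √((-6/(-4) - ⅙/(-3))*2 - 164) = √((-6*(-¼) - ⅙*(-⅓))*2 - 164) = √((3/2 + 1/18)*2 - 164) = √((14/9)*2 - 164) = √(28/9 - 164) = √(-1448/9) = 2*I*√362/3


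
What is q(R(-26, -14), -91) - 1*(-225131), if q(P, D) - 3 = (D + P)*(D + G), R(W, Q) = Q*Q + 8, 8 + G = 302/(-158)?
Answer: 16884750/79 ≈ 2.1373e+5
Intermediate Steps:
G = -783/79 (G = -8 + 302/(-158) = -8 + 302*(-1/158) = -8 - 151/79 = -783/79 ≈ -9.9114)
R(W, Q) = 8 + Q² (R(W, Q) = Q² + 8 = 8 + Q²)
q(P, D) = 3 + (-783/79 + D)*(D + P) (q(P, D) = 3 + (D + P)*(D - 783/79) = 3 + (D + P)*(-783/79 + D) = 3 + (-783/79 + D)*(D + P))
q(R(-26, -14), -91) - 1*(-225131) = (3 + (-91)² - 783/79*(-91) - 783*(8 + (-14)²)/79 - 91*(8 + (-14)²)) - 1*(-225131) = (3 + 8281 + 71253/79 - 783*(8 + 196)/79 - 91*(8 + 196)) + 225131 = (3 + 8281 + 71253/79 - 783/79*204 - 91*204) + 225131 = (3 + 8281 + 71253/79 - 159732/79 - 18564) + 225131 = -900599/79 + 225131 = 16884750/79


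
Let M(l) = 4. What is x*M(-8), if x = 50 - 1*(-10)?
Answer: 240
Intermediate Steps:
x = 60 (x = 50 + 10 = 60)
x*M(-8) = 60*4 = 240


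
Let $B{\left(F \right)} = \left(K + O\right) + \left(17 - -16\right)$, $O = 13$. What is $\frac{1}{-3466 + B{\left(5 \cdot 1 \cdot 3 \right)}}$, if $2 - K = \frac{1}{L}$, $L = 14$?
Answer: $- \frac{14}{47853} \approx -0.00029256$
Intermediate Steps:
$K = \frac{27}{14}$ ($K = 2 - \frac{1}{14} = \frac{27}{14} \approx 1.9286$)
$B{\left(F \right)} = \frac{671}{14}$ ($B{\left(F \right)} = \left(\frac{27}{14} + 13\right) + \left(17 - -16\right) = \frac{209}{14} + \left(17 + 16\right) = \frac{209}{14} + 33 = \frac{671}{14}$)
$\frac{1}{-3466 + B{\left(5 \cdot 1 \cdot 3 \right)}} = \frac{1}{-3466 + \frac{671}{14}} = \frac{1}{- \frac{47853}{14}} = - \frac{14}{47853}$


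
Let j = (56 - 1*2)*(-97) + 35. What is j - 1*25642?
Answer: -30845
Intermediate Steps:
j = -5203 (j = (56 - 2)*(-97) + 35 = 54*(-97) + 35 = -5238 + 35 = -5203)
j - 1*25642 = -5203 - 1*25642 = -5203 - 25642 = -30845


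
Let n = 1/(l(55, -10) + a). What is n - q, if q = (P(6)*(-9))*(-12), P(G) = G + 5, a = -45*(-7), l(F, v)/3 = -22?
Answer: -295811/249 ≈ -1188.0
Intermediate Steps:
l(F, v) = -66 (l(F, v) = 3*(-22) = -66)
a = 315
P(G) = 5 + G
n = 1/249 (n = 1/(-66 + 315) = 1/249 ≈ 0.0040161)
q = 1188 (q = ((5 + 6)*(-9))*(-12) = (11*(-9))*(-12) = -99*(-12) = 1188)
n - q = 1/249 - 1*1188 = 1/249 - 1188 = -295811/249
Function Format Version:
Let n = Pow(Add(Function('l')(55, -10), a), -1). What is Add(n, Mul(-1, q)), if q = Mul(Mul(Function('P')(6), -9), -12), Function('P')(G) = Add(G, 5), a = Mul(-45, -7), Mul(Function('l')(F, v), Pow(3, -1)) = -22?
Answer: Rational(-295811, 249) ≈ -1188.0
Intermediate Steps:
Function('l')(F, v) = -66 (Function('l')(F, v) = Mul(3, -22) = -66)
a = 315
Function('P')(G) = Add(5, G)
n = Rational(1, 249) (n = Pow(Add(-66, 315), -1) = Pow(249, -1) = Rational(1, 249) ≈ 0.0040161)
q = 1188 (q = Mul(Mul(Add(5, 6), -9), -12) = Mul(Mul(11, -9), -12) = Mul(-99, -12) = 1188)
Add(n, Mul(-1, q)) = Add(Rational(1, 249), Mul(-1, 1188)) = Add(Rational(1, 249), -1188) = Rational(-295811, 249)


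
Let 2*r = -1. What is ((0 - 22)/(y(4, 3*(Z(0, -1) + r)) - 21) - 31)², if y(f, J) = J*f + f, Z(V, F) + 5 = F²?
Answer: 4748041/5041 ≈ 941.88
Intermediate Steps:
r = -½ (r = (½)*(-1) = -½ ≈ -0.50000)
Z(V, F) = -5 + F²
y(f, J) = f + J*f
((0 - 22)/(y(4, 3*(Z(0, -1) + r)) - 21) - 31)² = ((0 - 22)/(4*(1 + 3*((-5 + (-1)²) - ½)) - 21) - 31)² = (-22/(4*(1 + 3*((-5 + 1) - ½)) - 21) - 31)² = (-22/(4*(1 + 3*(-4 - ½)) - 21) - 31)² = (-22/(4*(1 + 3*(-9/2)) - 21) - 31)² = (-22/(4*(1 - 27/2) - 21) - 31)² = (-22/(4*(-25/2) - 21) - 31)² = (-22/(-50 - 21) - 31)² = (-22/(-71) - 31)² = (-22*(-1/71) - 31)² = (22/71 - 31)² = (-2179/71)² = 4748041/5041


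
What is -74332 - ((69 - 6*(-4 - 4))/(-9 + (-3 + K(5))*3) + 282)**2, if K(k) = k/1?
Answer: -133381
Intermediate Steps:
K(k) = k (K(k) = k*1 = k)
-74332 - ((69 - 6*(-4 - 4))/(-9 + (-3 + K(5))*3) + 282)**2 = -74332 - ((69 - 6*(-4 - 4))/(-9 + (-3 + 5)*3) + 282)**2 = -74332 - ((69 - 6*(-8))/(-9 + 2*3) + 282)**2 = -74332 - ((69 + 48)/(-9 + 6) + 282)**2 = -74332 - (117/(-3) + 282)**2 = -74332 - (117*(-1/3) + 282)**2 = -74332 - (-39 + 282)**2 = -74332 - 1*243**2 = -74332 - 1*59049 = -74332 - 59049 = -133381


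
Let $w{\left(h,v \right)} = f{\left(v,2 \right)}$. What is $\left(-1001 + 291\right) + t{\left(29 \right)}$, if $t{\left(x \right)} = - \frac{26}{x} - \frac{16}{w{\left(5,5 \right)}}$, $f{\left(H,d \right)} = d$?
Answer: $- \frac{20848}{29} \approx -718.9$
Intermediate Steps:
$w{\left(h,v \right)} = 2$
$t{\left(x \right)} = -8 - \frac{26}{x}$ ($t{\left(x \right)} = - \frac{26}{x} - \frac{16}{2} = - \frac{26}{x} - 8 = -8 - \frac{26}{x}$)
$\left(-1001 + 291\right) + t{\left(29 \right)} = \left(-1001 + 291\right) - \left(8 + \frac{26}{29}\right) = -710 - \frac{258}{29} = - \frac{20848}{29}$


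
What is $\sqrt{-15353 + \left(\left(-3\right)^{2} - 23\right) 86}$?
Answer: $i \sqrt{16557} \approx 128.67 i$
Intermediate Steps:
$\sqrt{-15353 + \left(\left(-3\right)^{2} - 23\right) 86} = \sqrt{-15353 + \left(9 - 23\right) 86} = \sqrt{-15353 - 1204} = \sqrt{-16557} = i \sqrt{16557}$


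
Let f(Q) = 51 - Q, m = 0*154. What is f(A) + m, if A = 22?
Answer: 29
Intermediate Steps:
m = 0
f(A) + m = (51 - 1*22) + 0 = (51 - 22) + 0 = 29 + 0 = 29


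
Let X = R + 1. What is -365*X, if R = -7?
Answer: 2190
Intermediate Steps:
X = -6 (X = -7 + 1 = -6)
-365*X = -365*(-6) = 2190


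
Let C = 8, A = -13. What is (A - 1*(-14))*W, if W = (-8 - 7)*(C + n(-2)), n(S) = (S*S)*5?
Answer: -420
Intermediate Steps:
n(S) = 5*S² (n(S) = S²*5 = 5*S²)
W = -420 (W = (-8 - 7)*(8 + 5*(-2)²) = -15*(8 + 5*4) = -15*(8 + 20) = -15*28 = -420)
(A - 1*(-14))*W = (-13 - 1*(-14))*(-420) = (-13 + 14)*(-420) = 1*(-420) = -420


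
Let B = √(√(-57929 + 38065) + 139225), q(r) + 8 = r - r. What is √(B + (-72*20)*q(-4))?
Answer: √(11520 + √(139225 + 2*I*√4966)) ≈ 109.06 + 0.0009*I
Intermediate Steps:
q(r) = -8 (q(r) = -8 + (r - r) = -8 + 0 = -8)
B = √(139225 + 2*I*√4966) (B = √(√(-19864) + 139225) = √(2*I*√4966 + 139225) = √(139225 + 2*I*√4966) ≈ 373.13 + 0.189*I)
√(B + (-72*20)*q(-4)) = √(√(139225 + 2*I*√4966) - 72*20*(-8)) = √(√(139225 + 2*I*√4966) - 1440*(-8)) = √(√(139225 + 2*I*√4966) + 11520) = √(11520 + √(139225 + 2*I*√4966))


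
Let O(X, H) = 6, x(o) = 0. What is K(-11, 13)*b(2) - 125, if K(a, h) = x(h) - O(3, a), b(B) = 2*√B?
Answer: -125 - 12*√2 ≈ -141.97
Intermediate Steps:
K(a, h) = -6 (K(a, h) = 0 - 1*6 = 0 - 6 = -6)
K(-11, 13)*b(2) - 125 = -12*√2 - 125 = -125 - 12*√2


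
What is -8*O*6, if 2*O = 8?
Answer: -192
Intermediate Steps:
O = 4 (O = (½)*8 = 4)
-8*O*6 = -8*4*6 = -32*6 = -192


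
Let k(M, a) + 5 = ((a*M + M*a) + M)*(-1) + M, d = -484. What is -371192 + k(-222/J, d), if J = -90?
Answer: -5532139/15 ≈ -3.6881e+5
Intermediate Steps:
k(M, a) = -5 - 2*M*a (k(M, a) = -5 + (((a*M + M*a) + M)*(-1) + M) = -5 + (((M*a + M*a) + M)*(-1) + M) = -5 + ((2*M*a + M)*(-1) + M) = -5 + ((M + 2*M*a)*(-1) + M) = -5 + ((-M - 2*M*a) + M) = -5 - 2*M*a)
-371192 + k(-222/J, d) = -371192 + (-5 - 2*(-222/(-90))*(-484)) = -371192 + (-5 - 2*(-222*(-1/90))*(-484)) = -371192 + (-5 - 2*37/15*(-484)) = -371192 + (-5 + 35816/15) = -371192 + 35741/15 = -5532139/15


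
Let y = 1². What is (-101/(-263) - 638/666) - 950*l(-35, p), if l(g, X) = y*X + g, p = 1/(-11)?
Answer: 32114666396/963369 ≈ 33336.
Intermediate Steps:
y = 1
p = -1/11 ≈ -0.090909
l(g, X) = X + g (l(g, X) = 1*X + g = X + g)
(-101/(-263) - 638/666) - 950*l(-35, p) = (-101/(-263) - 638/666) - 950*(-1/11 - 35) = (-101*(-1/263) - 638*1/666) - 950*(-386/11) = (101/263 - 319/333) + 366700/11 = -50264/87579 + 366700/11 = 32114666396/963369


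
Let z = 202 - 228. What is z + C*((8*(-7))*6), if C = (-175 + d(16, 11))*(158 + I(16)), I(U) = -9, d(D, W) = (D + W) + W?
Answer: 6858742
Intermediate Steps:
d(D, W) = D + 2*W
C = -20413 (C = (-175 + (16 + 2*11))*(158 - 9) = (-175 + (16 + 22))*149 = (-175 + 38)*149 = -137*149 = -20413)
z = -26
z + C*((8*(-7))*6) = -26 - 20413*8*(-7)*6 = -26 - (-1143128)*6 = -26 - 20413*(-336) = -26 + 6858768 = 6858742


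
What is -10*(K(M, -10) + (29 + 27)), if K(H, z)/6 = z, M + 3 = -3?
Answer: 40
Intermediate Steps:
M = -6 (M = -3 - 3 = -6)
K(H, z) = 6*z
-10*(K(M, -10) + (29 + 27)) = -10*(6*(-10) + (29 + 27)) = -10*(-60 + 56) = -10*(-4) = 40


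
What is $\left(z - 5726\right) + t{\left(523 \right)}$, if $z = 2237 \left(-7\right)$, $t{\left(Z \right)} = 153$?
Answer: $-21232$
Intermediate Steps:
$z = -15659$
$\left(z - 5726\right) + t{\left(523 \right)} = \left(-15659 - 5726\right) + 153 = -21385 + 153 = -21232$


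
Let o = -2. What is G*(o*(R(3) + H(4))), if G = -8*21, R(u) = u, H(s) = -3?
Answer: 0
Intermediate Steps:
G = -168
G*(o*(R(3) + H(4))) = -(-336)*(3 - 3) = -(-336)*0 = -168*0 = 0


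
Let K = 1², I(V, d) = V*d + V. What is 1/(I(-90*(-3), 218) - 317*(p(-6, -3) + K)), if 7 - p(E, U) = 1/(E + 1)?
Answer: 5/282653 ≈ 1.7690e-5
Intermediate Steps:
p(E, U) = 7 - 1/(1 + E) (p(E, U) = 7 - 1/(E + 1) = 7 - 1/(1 + E))
I(V, d) = V + V*d
K = 1
1/(I(-90*(-3), 218) - 317*(p(-6, -3) + K)) = 1/((-90*(-3))*(1 + 218) - 317*((6 + 7*(-6))/(1 - 6) + 1)) = 1/(270*219 - 317*((6 - 42)/(-5) + 1)) = 1/(59130 - 317*(-⅕*(-36) + 1)) = 1/(59130 - 317*(36/5 + 1)) = 1/(59130 - 317*41/5) = 1/(59130 - 12997/5) = 1/(282653/5) = 5/282653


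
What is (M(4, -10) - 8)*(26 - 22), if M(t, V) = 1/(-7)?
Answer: -228/7 ≈ -32.571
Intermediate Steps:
M(t, V) = -⅐
(M(4, -10) - 8)*(26 - 22) = (-⅐ - 8)*(26 - 22) = -57/7*4 = -228/7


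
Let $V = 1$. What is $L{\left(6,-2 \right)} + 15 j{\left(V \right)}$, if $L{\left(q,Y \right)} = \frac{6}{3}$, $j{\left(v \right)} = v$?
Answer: $17$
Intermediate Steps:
$L{\left(q,Y \right)} = 2$ ($L{\left(q,Y \right)} = 6 \cdot \frac{1}{3} = 2$)
$L{\left(6,-2 \right)} + 15 j{\left(V \right)} = 2 + 15 \cdot 1 = 2 + 15 = 17$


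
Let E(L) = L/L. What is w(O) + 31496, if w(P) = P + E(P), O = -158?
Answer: 31339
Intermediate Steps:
E(L) = 1
w(P) = 1 + P (w(P) = P + 1 = 1 + P)
w(O) + 31496 = (1 - 158) + 31496 = -157 + 31496 = 31339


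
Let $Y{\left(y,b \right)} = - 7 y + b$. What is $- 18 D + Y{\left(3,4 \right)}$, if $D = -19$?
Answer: $325$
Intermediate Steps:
$Y{\left(y,b \right)} = b - 7 y$
$- 18 D + Y{\left(3,4 \right)} = \left(-18\right) \left(-19\right) + \left(4 - 21\right) = 342 + \left(4 - 21\right) = 342 - 17 = 325$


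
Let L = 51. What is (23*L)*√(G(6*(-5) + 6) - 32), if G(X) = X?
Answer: 2346*I*√14 ≈ 8777.9*I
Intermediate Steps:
(23*L)*√(G(6*(-5) + 6) - 32) = (23*51)*√((6*(-5) + 6) - 32) = 1173*√((-30 + 6) - 32) = 1173*√(-24 - 32) = 1173*√(-56) = 1173*(2*I*√14) = 2346*I*√14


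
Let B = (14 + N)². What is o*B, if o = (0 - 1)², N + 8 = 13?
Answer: 361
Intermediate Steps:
N = 5 (N = -8 + 13 = 5)
o = 1 (o = (-1)² = 1)
B = 361 (B = (14 + 5)² = 19² = 361)
o*B = 1*361 = 361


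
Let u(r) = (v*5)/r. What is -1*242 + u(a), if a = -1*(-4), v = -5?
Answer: -993/4 ≈ -248.25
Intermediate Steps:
a = 4
u(r) = -25/r (u(r) = (-5*5)/r = -25/r)
-1*242 + u(a) = -1*242 - 25/4 = -242 - 25*¼ = -242 - 25/4 = -993/4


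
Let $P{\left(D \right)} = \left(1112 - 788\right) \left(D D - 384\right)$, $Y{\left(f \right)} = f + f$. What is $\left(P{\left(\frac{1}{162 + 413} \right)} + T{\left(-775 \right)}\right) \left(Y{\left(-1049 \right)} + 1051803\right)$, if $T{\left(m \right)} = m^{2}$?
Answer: $\frac{33054496849834009}{66125} \approx 4.9988 \cdot 10^{11}$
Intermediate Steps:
$Y{\left(f \right)} = 2 f$
$P{\left(D \right)} = -124416 + 324 D^{2}$ ($P{\left(D \right)} = 324 \left(D^{2} - 384\right) = 324 \left(-384 + D^{2}\right) = -124416 + 324 D^{2}$)
$\left(P{\left(\frac{1}{162 + 413} \right)} + T{\left(-775 \right)}\right) \left(Y{\left(-1049 \right)} + 1051803\right) = \left(\left(-124416 + 324 \left(\frac{1}{162 + 413}\right)^{2}\right) + \left(-775\right)^{2}\right) \left(2 \left(-1049\right) + 1051803\right) = \left(\left(-124416 + 324 \left(\frac{1}{575}\right)^{2}\right) + 600625\right) \left(-2098 + 1051803\right) = \left(\left(-124416 + \frac{324}{330625}\right) + 600625\right) 1049705 = \left(- \frac{41135039676}{330625} + 600625\right) 1049705 = \frac{157446600949}{330625} \cdot 1049705 = \frac{33054496849834009}{66125}$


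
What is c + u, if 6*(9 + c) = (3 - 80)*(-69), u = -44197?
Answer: -86641/2 ≈ -43321.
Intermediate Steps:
c = 1753/2 (c = -9 + ((3 - 80)*(-69))/6 = -9 + (-77*(-69))/6 = -9 + (1/6)*5313 = -9 + 1771/2 = 1753/2 ≈ 876.50)
c + u = 1753/2 - 44197 = -86641/2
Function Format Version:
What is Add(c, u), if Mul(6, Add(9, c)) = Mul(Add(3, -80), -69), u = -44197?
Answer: Rational(-86641, 2) ≈ -43321.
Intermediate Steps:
c = Rational(1753, 2) (c = Add(-9, Mul(Rational(1, 6), Mul(Add(3, -80), -69))) = Add(-9, Mul(Rational(1, 6), Mul(-77, -69))) = Add(-9, Mul(Rational(1, 6), 5313)) = Add(-9, Rational(1771, 2)) = Rational(1753, 2) ≈ 876.50)
Add(c, u) = Add(Rational(1753, 2), -44197) = Rational(-86641, 2)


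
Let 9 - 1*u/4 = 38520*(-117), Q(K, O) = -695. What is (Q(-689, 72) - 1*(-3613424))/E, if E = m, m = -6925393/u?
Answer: -65128096323684/6925393 ≈ -9.4042e+6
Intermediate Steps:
u = 18027396 (u = 36 - 154080*(-117) = 36 - 4*(-4506840) = 36 + 18027360 = 18027396)
m = -6925393/18027396 ≈ -0.38416
E = -6925393/18027396 ≈ -0.38416
(Q(-689, 72) - 1*(-3613424))/E = (-695 - 1*(-3613424))/(-6925393/18027396) = (-695 + 3613424)*(-18027396/6925393) = 3612729*(-18027396/6925393) = -65128096323684/6925393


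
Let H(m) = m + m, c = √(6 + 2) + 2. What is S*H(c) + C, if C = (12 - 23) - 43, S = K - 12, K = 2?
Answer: -94 - 40*√2 ≈ -150.57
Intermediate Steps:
S = -10 (S = 2 - 12 = -10)
c = 2 + 2*√2 (c = √8 + 2 = 2*√2 + 2 = 2 + 2*√2 ≈ 4.8284)
H(m) = 2*m
C = -54 (C = -11 - 43 = -54)
S*H(c) + C = -20*(2 + 2*√2) - 54 = -10*(4 + 4*√2) - 54 = (-40 - 40*√2) - 54 = -94 - 40*√2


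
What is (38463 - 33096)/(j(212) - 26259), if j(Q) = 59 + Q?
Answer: -5367/25988 ≈ -0.20652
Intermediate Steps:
(38463 - 33096)/(j(212) - 26259) = (38463 - 33096)/((59 + 212) - 26259) = 5367/(271 - 26259) = 5367/(-25988) = 5367*(-1/25988) = -5367/25988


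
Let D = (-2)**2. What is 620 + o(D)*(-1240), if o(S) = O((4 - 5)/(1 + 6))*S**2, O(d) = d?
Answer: 24180/7 ≈ 3454.3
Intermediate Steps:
D = 4
o(S) = -S**2/7 (o(S) = ((4 - 5)/(1 + 6))*S**2 = (-1/7)*S**2 = (-1*1/7)*S**2 = -S**2/7)
620 + o(D)*(-1240) = 620 - 1/7*4**2*(-1240) = 620 - 1/7*16*(-1240) = 620 - 16/7*(-1240) = 620 + 19840/7 = 24180/7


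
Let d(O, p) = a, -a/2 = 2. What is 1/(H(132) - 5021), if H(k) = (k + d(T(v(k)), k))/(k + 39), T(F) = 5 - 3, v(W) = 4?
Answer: -171/858463 ≈ -0.00019919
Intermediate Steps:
a = -4 (a = -2*2 = -4)
T(F) = 2
d(O, p) = -4
H(k) = (-4 + k)/(39 + k) (H(k) = (k - 4)/(k + 39) = (-4 + k)/(39 + k))
1/(H(132) - 5021) = 1/((-4 + 132)/(39 + 132) - 5021) = 1/(128/171 - 5021) = 1/(-858463/171) = -171/858463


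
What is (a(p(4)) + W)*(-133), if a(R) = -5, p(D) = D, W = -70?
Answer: 9975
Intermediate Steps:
(a(p(4)) + W)*(-133) = (-5 - 70)*(-133) = -75*(-133) = 9975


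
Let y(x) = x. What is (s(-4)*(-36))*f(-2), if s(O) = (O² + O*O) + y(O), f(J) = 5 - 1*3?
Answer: -2016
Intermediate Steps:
f(J) = 2 (f(J) = 5 - 3 = 2)
s(O) = O + 2*O² (s(O) = (O² + O*O) + O = (O² + O²) + O = 2*O² + O = O + 2*O²)
(s(-4)*(-36))*f(-2) = (-4*(1 + 2*(-4))*(-36))*2 = (-4*(1 - 8)*(-36))*2 = (-4*(-7)*(-36))*2 = (28*(-36))*2 = -1008*2 = -2016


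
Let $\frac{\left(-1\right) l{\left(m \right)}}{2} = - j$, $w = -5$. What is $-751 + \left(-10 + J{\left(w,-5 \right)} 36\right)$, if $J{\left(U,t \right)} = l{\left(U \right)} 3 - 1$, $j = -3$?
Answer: $-1445$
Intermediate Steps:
$l{\left(m \right)} = -6$ ($l{\left(m \right)} = - 2 \left(\left(-1\right) \left(-3\right)\right) = \left(-2\right) 3 = -6$)
$J{\left(U,t \right)} = -19$ ($J{\left(U,t \right)} = \left(-6\right) 3 - 1 = -18 - 1 = -19$)
$-751 + \left(-10 + J{\left(w,-5 \right)} 36\right) = -751 - 694 = -1445$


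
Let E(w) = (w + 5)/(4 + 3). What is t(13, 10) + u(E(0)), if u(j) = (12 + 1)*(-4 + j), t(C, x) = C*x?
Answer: 611/7 ≈ 87.286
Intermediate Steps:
E(w) = 5/7 + w/7 (E(w) = (5 + w)/7 = (5 + w)*(1/7) = 5/7 + w/7)
u(j) = -52 + 13*j (u(j) = 13*(-4 + j) = -52 + 13*j)
t(13, 10) + u(E(0)) = 13*10 + (-52 + 13*(5/7 + (1/7)*0)) = 130 + (-52 + 13*(5/7 + 0)) = 130 + (-52 + 13*(5/7)) = 130 + (-52 + 65/7) = 130 - 299/7 = 611/7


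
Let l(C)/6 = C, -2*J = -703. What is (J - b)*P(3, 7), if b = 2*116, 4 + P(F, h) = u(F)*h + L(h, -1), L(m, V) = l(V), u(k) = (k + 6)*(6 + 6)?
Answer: 89147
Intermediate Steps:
J = 703/2 (J = -½*(-703) = 703/2 ≈ 351.50)
l(C) = 6*C
u(k) = 72 + 12*k (u(k) = (6 + k)*12 = 72 + 12*k)
L(m, V) = 6*V
P(F, h) = -10 + h*(72 + 12*F) (P(F, h) = -4 + ((72 + 12*F)*h + 6*(-1)) = -4 + (h*(72 + 12*F) - 6) = -4 + (-6 + h*(72 + 12*F)) = -10 + h*(72 + 12*F))
b = 232
(J - b)*P(3, 7) = (703/2 - 1*232)*(-10 + 12*7*(6 + 3)) = (703/2 - 232)*(-10 + 12*7*9) = 239*(-10 + 756)/2 = (239/2)*746 = 89147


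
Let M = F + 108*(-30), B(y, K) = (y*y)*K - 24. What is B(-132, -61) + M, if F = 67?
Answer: -1066061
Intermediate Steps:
B(y, K) = -24 + K*y² (B(y, K) = y²*K - 24 = K*y² - 24 = -24 + K*y²)
M = -3173 (M = 67 + 108*(-30) = 67 - 3240 = -3173)
B(-132, -61) + M = (-24 - 61*(-132)²) - 3173 = (-24 - 61*17424) - 3173 = (-24 - 1062864) - 3173 = -1062888 - 3173 = -1066061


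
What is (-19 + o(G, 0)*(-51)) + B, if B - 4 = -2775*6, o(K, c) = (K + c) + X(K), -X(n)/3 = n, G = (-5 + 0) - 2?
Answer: -17379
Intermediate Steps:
G = -7 (G = -5 - 2 = -7)
X(n) = -3*n
o(K, c) = c - 2*K (o(K, c) = (K + c) - 3*K = c - 2*K)
B = -16646 (B = 4 - 2775*6 = 4 - 16650 = -16646)
(-19 + o(G, 0)*(-51)) + B = (-19 + (0 - 2*(-7))*(-51)) - 16646 = (-19 + (0 + 14)*(-51)) - 16646 = (-19 + 14*(-51)) - 16646 = (-19 - 714) - 16646 = -733 - 16646 = -17379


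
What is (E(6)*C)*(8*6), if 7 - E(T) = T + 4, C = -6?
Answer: 864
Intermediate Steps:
E(T) = 3 - T (E(T) = 7 - (T + 4) = 7 - (4 + T) = 7 + (-4 - T) = 3 - T)
(E(6)*C)*(8*6) = ((3 - 1*6)*(-6))*(8*6) = ((3 - 6)*(-6))*48 = -3*(-6)*48 = 18*48 = 864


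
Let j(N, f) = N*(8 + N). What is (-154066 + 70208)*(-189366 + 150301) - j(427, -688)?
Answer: 3275727025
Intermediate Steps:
(-154066 + 70208)*(-189366 + 150301) - j(427, -688) = (-154066 + 70208)*(-189366 + 150301) - 427*(8 + 427) = -83858*(-39065) - 427*435 = 3275912770 - 1*185745 = 3275912770 - 185745 = 3275727025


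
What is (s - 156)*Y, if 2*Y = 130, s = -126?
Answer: -18330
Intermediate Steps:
Y = 65 (Y = (½)*130 = 65)
(s - 156)*Y = (-126 - 156)*65 = -282*65 = -18330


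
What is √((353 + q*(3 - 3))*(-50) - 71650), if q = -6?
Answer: 10*I*√893 ≈ 298.83*I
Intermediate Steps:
√((353 + q*(3 - 3))*(-50) - 71650) = √((353 - 6*(3 - 3))*(-50) - 71650) = √((353 - 6*0)*(-50) - 71650) = √((353 + 0)*(-50) - 71650) = √(353*(-50) - 71650) = √(-17650 - 71650) = √(-89300) = 10*I*√893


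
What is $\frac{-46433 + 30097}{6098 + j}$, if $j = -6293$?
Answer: $\frac{16336}{195} \approx 83.774$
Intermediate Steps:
$\frac{-46433 + 30097}{6098 + j} = \frac{-46433 + 30097}{6098 - 6293} = - \frac{16336}{-195} = \left(-16336\right) \left(- \frac{1}{195}\right) = \frac{16336}{195}$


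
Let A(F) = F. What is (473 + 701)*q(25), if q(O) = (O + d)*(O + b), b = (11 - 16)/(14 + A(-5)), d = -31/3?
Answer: 11364320/27 ≈ 4.2090e+5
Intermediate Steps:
d = -31/3 (d = -31*⅓ = -31/3 ≈ -10.333)
b = -5/9 (b = (11 - 16)/(14 - 5) = -5/9 ≈ -0.55556)
q(O) = (-31/3 + O)*(-5/9 + O) (q(O) = (O - 31/3)*(O - 5/9) = (-31/3 + O)*(-5/9 + O))
(473 + 701)*q(25) = (473 + 701)*(155/27 + 25² - 98/9*25) = 1174*(155/27 + 625 - 2450/9) = 1174*(9680/27) = 11364320/27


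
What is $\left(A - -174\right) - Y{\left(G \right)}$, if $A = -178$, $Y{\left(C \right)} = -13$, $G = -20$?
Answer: $9$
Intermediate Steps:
$\left(A - -174\right) - Y{\left(G \right)} = \left(-178 - -174\right) - -13 = \left(-178 + 174\right) + 13 = -4 + 13 = 9$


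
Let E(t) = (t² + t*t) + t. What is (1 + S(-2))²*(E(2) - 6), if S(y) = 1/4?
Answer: 25/4 ≈ 6.2500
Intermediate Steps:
S(y) = ¼
E(t) = t + 2*t² (E(t) = (t² + t²) + t = 2*t² + t = t + 2*t²)
(1 + S(-2))²*(E(2) - 6) = (1 + ¼)²*(2*(1 + 2*2) - 6) = (5/4)²*(2*(1 + 4) - 6) = 25*(2*5 - 6)/16 = 25*(10 - 6)/16 = (25/16)*4 = 25/4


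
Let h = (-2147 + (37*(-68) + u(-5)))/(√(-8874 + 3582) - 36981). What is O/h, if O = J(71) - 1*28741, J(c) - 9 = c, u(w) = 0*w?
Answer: -1059912441/4663 + 1203762*I*√3/4663 ≈ -2.273e+5 + 447.13*I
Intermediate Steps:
u(w) = 0
J(c) = 9 + c
h = -4663/(-36981 + 42*I*√3) (h = (-2147 + (37*(-68) + 0))/(√(-8874 + 3582) - 36981) = (-2147 + (-2516 + 0))/(√(-5292) - 36981) = (-2147 - 2516)/(42*I*√3 - 36981) = -4663/(-36981 + 42*I*√3) ≈ 0.12609 + 0.00024804*I)
O = -28661 (O = (9 + 71) - 1*28741 = 80 - 28741 = -28661)
O/h = -28661/(2737181/21707931 + 9326*I*√3/65123793)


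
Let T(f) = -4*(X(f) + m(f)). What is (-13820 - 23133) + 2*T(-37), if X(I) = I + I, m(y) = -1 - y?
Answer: -36649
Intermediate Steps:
X(I) = 2*I
T(f) = 4 - 4*f (T(f) = -4*(2*f + (-1 - f)) = -4*(-1 + f) = 4 - 4*f)
(-13820 - 23133) + 2*T(-37) = (-13820 - 23133) + 2*(4 - 4*(-37)) = -36953 + 2*(4 + 148) = -36953 + 2*152 = -36953 + 304 = -36649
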